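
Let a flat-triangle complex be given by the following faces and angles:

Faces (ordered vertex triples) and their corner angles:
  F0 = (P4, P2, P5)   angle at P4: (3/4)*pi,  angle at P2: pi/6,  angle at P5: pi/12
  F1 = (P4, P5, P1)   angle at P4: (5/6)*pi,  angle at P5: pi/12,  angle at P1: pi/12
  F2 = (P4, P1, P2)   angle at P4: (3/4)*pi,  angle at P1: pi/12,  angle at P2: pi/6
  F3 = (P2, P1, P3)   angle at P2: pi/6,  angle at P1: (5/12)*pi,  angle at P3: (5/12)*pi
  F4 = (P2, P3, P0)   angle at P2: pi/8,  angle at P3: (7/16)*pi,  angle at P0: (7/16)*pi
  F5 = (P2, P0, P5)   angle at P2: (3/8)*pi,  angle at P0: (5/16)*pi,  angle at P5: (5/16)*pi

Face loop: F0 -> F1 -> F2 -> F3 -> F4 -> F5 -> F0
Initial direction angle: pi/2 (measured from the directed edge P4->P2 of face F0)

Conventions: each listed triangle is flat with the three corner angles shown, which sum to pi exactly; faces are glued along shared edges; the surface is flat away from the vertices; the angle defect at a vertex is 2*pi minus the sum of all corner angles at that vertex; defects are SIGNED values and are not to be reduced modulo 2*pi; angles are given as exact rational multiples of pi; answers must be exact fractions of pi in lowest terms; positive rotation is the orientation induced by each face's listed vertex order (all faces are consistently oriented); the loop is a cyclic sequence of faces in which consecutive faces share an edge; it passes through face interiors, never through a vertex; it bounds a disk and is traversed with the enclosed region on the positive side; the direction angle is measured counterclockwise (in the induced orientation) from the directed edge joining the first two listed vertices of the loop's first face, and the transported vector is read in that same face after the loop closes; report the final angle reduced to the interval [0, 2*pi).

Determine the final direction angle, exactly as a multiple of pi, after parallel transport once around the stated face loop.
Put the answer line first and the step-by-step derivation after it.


Answer: final direction angle = (7/6)*pi

enclosed vertex P2: corner angles sum to pi, defect = 2*pi - pi = pi
enclosed vertex P4: corner angles sum to (7/3)*pi, defect = 2*pi - (7/3)*pi = -pi/3
the final direction is the initial angle plus the enclosed defects, taken mod 2*pi in the induced orientation
final angle = pi/2 + (2/3)*pi = (7/6)*pi (mod 2*pi)


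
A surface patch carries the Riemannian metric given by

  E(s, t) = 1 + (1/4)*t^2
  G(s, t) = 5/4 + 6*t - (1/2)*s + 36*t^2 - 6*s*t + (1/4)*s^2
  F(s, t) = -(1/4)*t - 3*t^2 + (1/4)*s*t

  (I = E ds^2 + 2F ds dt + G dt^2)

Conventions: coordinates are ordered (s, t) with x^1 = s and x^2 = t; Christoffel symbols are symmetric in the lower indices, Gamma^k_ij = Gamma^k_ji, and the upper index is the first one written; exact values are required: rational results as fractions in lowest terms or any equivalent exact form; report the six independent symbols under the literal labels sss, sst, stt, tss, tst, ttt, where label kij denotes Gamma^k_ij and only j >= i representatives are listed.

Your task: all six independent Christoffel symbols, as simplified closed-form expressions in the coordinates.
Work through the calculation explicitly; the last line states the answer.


E = 1 + (1/4)*t^2; F = -(1/4)*t - 3*t^2 + (1/4)*s*t; G = 5/4 + 6*t - (1/2)*s + 36*t^2 - 6*s*t + (1/4)*s^2
Gamma^k_ij = (1/2) g^{kl} (d_i g_jl + d_j g_il - d_l g_ij), with g^inv = (1/(EG-F^2)) [[G, -F], [-F, E]]
first partials: E_s = 0, E_t = (1/2)*t, F_s = (1/4)*t, F_t = -1/4 - 6*t + (1/4)*s, G_s = -1/2 - 6*t + (1/2)*s, G_t = 6 + 72*t - 6*s
D = EG - F^2 = 5/4 + 6*t - (1/2)*s + (145/4)*t^2 - 6*s*t + (1/4)*s^2
expanded: Gamma^s_ss = (G E_s - 2F F_s + F E_t)/(2D), Gamma^s_st = (G E_t - F G_s)/(2D), Gamma^s_tt = (2G F_t - G G_s - F G_t)/(2D), Gamma^t_ss = (2E F_s - E E_t - F E_s)/(2D), Gamma^t_st = (E G_s - F E_t)/(2D), Gamma^t_tt = (E G_t - 2F F_t + F G_s)/(2D); substitute and cancel common factors

Answer: Gamma_sss = 0, Gamma_sst = t/(s^2 - 24*s*t - 2*s + 145*t^2 + 24*t + 5), Gamma_stt = -12*t/(s^2 - 24*s*t - 2*s + 145*t^2 + 24*t + 5), Gamma_tss = 0, Gamma_tst = (s - 12*t - 1)/(s^2 - 24*s*t - 2*s + 145*t^2 + 24*t + 5), Gamma_ttt = (-12*s + 144*t + 12)/(s^2 - 24*s*t - 2*s + 145*t^2 + 24*t + 5)


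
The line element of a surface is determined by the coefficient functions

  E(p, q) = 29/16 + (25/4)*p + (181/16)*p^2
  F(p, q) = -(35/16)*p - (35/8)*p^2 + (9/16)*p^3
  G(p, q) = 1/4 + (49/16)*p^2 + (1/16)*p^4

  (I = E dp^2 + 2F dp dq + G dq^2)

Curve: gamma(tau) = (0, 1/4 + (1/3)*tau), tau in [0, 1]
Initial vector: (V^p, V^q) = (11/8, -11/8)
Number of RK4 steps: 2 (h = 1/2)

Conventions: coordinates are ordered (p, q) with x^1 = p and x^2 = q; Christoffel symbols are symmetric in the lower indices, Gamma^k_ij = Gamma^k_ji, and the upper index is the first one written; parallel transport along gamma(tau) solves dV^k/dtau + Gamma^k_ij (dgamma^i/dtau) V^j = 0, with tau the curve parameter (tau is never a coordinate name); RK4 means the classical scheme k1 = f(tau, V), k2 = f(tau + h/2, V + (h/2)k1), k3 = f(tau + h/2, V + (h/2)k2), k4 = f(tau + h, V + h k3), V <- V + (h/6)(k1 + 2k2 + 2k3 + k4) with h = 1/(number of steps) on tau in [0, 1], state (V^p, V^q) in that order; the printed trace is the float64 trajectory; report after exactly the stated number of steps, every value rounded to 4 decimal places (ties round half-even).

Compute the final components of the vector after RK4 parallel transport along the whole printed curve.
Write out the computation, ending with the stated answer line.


gamma'(tau) = (0, 1/3); f(tau, V)^k = -Gamma^k_ij(gamma(tau)) gamma'^i(tau) V^j; h = 1/2; intermediate values shown to 6 dp
curve data and Christoffel symbols at the stage parameters:
  tau = 0.000000: gamma = (0.000000, 0.250000), gamma' = (0.000000, 0.333333); Gamma_ppp = 1.724138, Gamma_ppq = 0.000000, Gamma_pqq = 0.000000, Gamma_qpp = -8.750000, Gamma_qpq = 0.000000, Gamma_qqq = 0.000000
  tau = 0.250000: gamma = (0.000000, 0.333333), gamma' = (0.000000, 0.333333); Gamma_ppp = 1.724138, Gamma_ppq = 0.000000, Gamma_pqq = 0.000000, Gamma_qpp = -8.750000, Gamma_qpq = 0.000000, Gamma_qqq = 0.000000
  tau = 0.500000: gamma = (0.000000, 0.416667), gamma' = (0.000000, 0.333333); Gamma_ppp = 1.724138, Gamma_ppq = 0.000000, Gamma_pqq = 0.000000, Gamma_qpp = -8.750000, Gamma_qpq = 0.000000, Gamma_qqq = 0.000000
  tau = 0.750000: gamma = (0.000000, 0.500000), gamma' = (0.000000, 0.333333); Gamma_ppp = 1.724138, Gamma_ppq = 0.000000, Gamma_pqq = 0.000000, Gamma_qpp = -8.750000, Gamma_qpq = 0.000000, Gamma_qqq = 0.000000
  tau = 1.000000: gamma = (0.000000, 0.583333), gamma' = (0.000000, 0.333333); Gamma_ppp = 1.724138, Gamma_ppq = 0.000000, Gamma_pqq = 0.000000, Gamma_qpp = -8.750000, Gamma_qpq = 0.000000, Gamma_qqq = 0.000000
step 0: V^p = 1.3750, V^q = -1.3750
step 1: k1 = (0.000000, 0.000000), k2 = (0.000000, 0.000000), k3 = (0.000000, 0.000000), k4 = (0.000000, 0.000000); V <- V + (h/6)(k1 + 2k2 + 2k3 + k4): V^p = 1.3750, V^q = -1.3750
step 2: k1 = (0.000000, 0.000000), k2 = (0.000000, 0.000000), k3 = (0.000000, 0.000000), k4 = (0.000000, 0.000000); V <- V + (h/6)(k1 + 2k2 + 2k3 + k4): V^p = 1.3750, V^q = -1.3750

Answer: V^p = 1.3750, V^q = -1.3750


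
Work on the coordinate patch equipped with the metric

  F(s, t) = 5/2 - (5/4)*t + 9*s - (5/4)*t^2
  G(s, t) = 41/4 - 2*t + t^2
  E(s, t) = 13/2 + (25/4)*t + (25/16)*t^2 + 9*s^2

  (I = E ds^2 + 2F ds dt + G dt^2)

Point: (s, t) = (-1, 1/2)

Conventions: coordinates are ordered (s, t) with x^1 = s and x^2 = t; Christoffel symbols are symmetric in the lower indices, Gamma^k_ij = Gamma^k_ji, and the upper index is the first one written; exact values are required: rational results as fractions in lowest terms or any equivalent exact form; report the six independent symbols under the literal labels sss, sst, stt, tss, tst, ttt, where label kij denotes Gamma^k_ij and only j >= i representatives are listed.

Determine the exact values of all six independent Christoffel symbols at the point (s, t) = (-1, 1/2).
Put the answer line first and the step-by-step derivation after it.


Answer: Gamma_sss = -24379/64170, Gamma_sst = 1900/6417, Gamma_stt = -2344/10695, Gamma_tss = 61283/256680, Gamma_tst = 2975/12834, Gamma_ttt = -2398/10695

E = 1217/64, F = -119/16, G = 19/2 at the point
E_s = -18, E_t = 125/16, F_s = 9, F_t = -5/2, G_s = 0, G_t = -1
EG - F^2 = 32085/256;  g^inv = (256/32085) * [[19/2, 119/16], [119/16, 1217/64]]
first-kind symbols [ij,l] = (1/2)(d_i g_jl + d_j g_il - d_l g_ij): [ss,s] = E_s/2 = -9, [ss,t] = F_s - E_t/2 = 163/32, [st,s] = E_t/2 = 125/32, [st,t] = G_s/2 = 0, [tt,s] = F_t - G_s/2 = -5/2, [tt,t] = G_t/2 = -1/2
Gamma^s_ij = (G*[ij,s] - F*[ij,t])/(EG - F^2), Gamma^t_ij = (E*[ij,t] - F*[ij,s])/(EG - F^2)


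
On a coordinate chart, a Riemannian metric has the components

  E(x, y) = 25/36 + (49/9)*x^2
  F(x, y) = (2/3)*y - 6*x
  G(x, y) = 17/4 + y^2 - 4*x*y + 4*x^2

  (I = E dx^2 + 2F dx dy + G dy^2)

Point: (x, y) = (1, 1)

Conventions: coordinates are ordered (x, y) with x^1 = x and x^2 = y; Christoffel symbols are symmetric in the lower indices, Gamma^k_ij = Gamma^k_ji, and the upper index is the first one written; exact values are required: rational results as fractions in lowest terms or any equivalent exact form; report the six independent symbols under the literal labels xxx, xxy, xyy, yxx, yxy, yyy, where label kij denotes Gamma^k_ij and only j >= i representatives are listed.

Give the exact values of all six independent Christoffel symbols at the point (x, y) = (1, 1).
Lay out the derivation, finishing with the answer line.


E = 221/36, F = -16/3, G = 21/4 at the point
E_x = 98/9, E_y = 0, F_x = -6, F_y = 2/3, G_x = 4, G_y = -2
EG - F^2 = 545/144;  g^inv = (144/545) * [[21/4, 16/3], [16/3, 221/36]]
first-kind symbols [ij,l] = (1/2)(d_i g_jl + d_j g_il - d_l g_ij): [xx,x] = E_x/2 = 49/9, [xx,y] = F_x - E_y/2 = -6, [xy,x] = E_y/2 = 0, [xy,y] = G_x/2 = 2, [yy,x] = F_y - G_x/2 = -4/3, [yy,y] = G_y/2 = -1
Gamma^x_ij = (G*[ij,x] - F*[ij,y])/(EG - F^2), Gamma^y_ij = (E*[ij,y] - F*[ij,x])/(EG - F^2)

Answer: Gamma_xxx = -492/545, Gamma_xxy = 1536/545, Gamma_xyy = -1776/545, Gamma_yxx = -3368/1635, Gamma_yxy = 1768/545, Gamma_yyy = -1908/545


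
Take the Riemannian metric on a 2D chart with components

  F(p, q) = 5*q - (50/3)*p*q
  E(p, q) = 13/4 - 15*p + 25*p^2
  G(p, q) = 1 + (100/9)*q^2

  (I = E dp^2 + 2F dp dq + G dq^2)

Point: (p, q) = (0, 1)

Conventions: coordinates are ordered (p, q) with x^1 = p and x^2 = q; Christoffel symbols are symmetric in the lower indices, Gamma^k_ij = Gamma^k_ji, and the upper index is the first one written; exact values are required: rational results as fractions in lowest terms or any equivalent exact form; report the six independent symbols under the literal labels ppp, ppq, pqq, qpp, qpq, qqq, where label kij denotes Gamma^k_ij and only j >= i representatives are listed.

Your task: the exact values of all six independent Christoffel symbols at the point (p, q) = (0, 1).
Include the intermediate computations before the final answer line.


E = 13/4, F = 5, G = 109/9 at the point
E_p = -15, E_q = 0, F_p = -50/3, F_q = 5, G_p = 0, G_q = 200/9
EG - F^2 = 517/36;  g^inv = (36/517) * [[109/9, -5], [-5, 13/4]]
first-kind symbols [ij,l] = (1/2)(d_i g_jl + d_j g_il - d_l g_ij): [pp,p] = E_p/2 = -15/2, [pp,q] = F_p - E_q/2 = -50/3, [pq,p] = E_q/2 = 0, [pq,q] = G_p/2 = 0, [qq,p] = F_q - G_p/2 = 5, [qq,q] = G_q/2 = 100/9
Gamma^p_ij = (G*[ij,p] - F*[ij,q])/(EG - F^2), Gamma^q_ij = (E*[ij,q] - F*[ij,p])/(EG - F^2)

Answer: Gamma_ppp = -270/517, Gamma_ppq = 0, Gamma_pqq = 180/517, Gamma_qpp = -600/517, Gamma_qpq = 0, Gamma_qqq = 400/517


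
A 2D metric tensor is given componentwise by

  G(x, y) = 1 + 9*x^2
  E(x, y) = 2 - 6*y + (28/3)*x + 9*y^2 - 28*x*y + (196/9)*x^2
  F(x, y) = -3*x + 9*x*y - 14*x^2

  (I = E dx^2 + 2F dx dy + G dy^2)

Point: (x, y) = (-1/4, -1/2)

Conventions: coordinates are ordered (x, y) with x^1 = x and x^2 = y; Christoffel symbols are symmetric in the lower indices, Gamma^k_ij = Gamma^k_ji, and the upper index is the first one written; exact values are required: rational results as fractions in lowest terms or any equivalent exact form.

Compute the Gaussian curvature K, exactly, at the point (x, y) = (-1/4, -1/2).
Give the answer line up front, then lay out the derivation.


Answer: K = -186624/231361

E = 25/9, F = 1, G = 25/16, EG - F^2 = 481/144 at the point
E_x = 112/9, E_y = -8, F_x = -1/2, F_y = -9/4, G_x = -9/2, G_y = 0
E_yy = 18, F_xy = 9, G_xx = 18
Apply the Brioschi formula K = (det M1 - det M2)/(EG - F^2)^2 over the derivative matrices of E, F, G.
M1 = [[-E_yy/2 + F_xy - G_xx/2, E_x/2, F_x - E_y/2], [F_y - G_x/2, E, F], [G_y/2, F, G]] = [[-9, 56/9, 7/2], [0, 25/9, 1], [0, 1, 25/16]]; det M1 = -481/16
M2 = [[0, E_y/2, G_x/2], [E_y/2, E, F], [G_x/2, F, G]] = [[0, -4, -9/4], [-4, 25/9, 1], [-9/4, 1, 25/16]]; det M2 = -337/16
det M1 - det M2 = -9; K = -9 / (481/144)^2 = -186624/231361


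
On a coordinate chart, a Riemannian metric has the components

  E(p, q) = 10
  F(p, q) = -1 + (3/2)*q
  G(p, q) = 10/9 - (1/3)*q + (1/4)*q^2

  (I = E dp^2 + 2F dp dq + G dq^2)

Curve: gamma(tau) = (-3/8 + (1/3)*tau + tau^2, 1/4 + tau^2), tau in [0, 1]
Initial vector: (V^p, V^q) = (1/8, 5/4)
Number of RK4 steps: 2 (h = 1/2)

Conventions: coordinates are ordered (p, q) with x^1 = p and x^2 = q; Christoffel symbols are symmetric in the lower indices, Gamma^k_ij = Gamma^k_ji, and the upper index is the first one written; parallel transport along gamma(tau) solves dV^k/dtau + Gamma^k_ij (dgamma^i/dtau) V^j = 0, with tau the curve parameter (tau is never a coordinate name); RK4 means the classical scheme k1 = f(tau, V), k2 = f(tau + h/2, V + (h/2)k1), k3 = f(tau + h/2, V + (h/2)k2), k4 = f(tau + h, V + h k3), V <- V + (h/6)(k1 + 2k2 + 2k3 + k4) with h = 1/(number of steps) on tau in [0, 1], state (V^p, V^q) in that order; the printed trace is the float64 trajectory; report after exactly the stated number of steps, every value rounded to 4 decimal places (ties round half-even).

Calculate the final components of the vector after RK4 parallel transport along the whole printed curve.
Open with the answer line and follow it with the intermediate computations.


Answer: V^p = -0.0623, V^q = 1.2474

gamma'(tau) = (1/3 + 2*tau, 2*tau); f(tau, V)^k = -Gamma^k_ij(gamma(tau)) gamma'^i(tau) V^j; h = 1/2; intermediate values shown to 6 dp
curve data and Christoffel symbols at the stage parameters:
  tau = 0.000000: gamma = (-0.375000, 0.250000), gamma' = (0.333333, 0.000000); Gamma_ppp = 0.000000, Gamma_ppq = 0.000000, Gamma_pqq = 0.149352, Gamma_qpp = 0.000000, Gamma_qpq = 0.000000, Gamma_qqq = -0.010372
  tau = 0.250000: gamma = (-0.229167, 0.312500), gamma' = (0.833333, 0.500000); Gamma_ppp = 0.000000, Gamma_ppq = 0.000000, Gamma_pqq = 0.149531, Gamma_qpp = 0.000000, Gamma_qpq = 0.000000, Gamma_qqq = -0.008826
  tau = 0.500000: gamma = (0.041667, 0.500000), gamma' = (1.333333, 1.000000); Gamma_ppp = 0.000000, Gamma_ppq = 0.000000, Gamma_pqq = 0.149896, Gamma_qpp = 0.000000, Gamma_qpq = 0.000000, Gamma_qqq = -0.004164
  tau = 0.750000: gamma = (0.437500, 0.812500), gamma' = (1.833333, 1.500000); Gamma_ppp = 0.000000, Gamma_ppq = 0.000000, Gamma_pqq = 0.149920, Gamma_qpp = 0.000000, Gamma_qpq = 0.000000, Gamma_qqq = 0.003644
  tau = 1.000000: gamma = (0.958333, 1.250000), gamma' = (2.333333, 2.000000); Gamma_ppp = 0.000000, Gamma_ppq = 0.000000, Gamma_pqq = 0.148735, Gamma_qpp = 0.000000, Gamma_qpq = 0.000000, Gamma_qqq = 0.014460
step 0: V^p = 0.1250, V^q = 1.2500
step 1: k1 = (0.000000, 0.000000), k2 = (-0.093457, 0.005517), k3 = (-0.093560, 0.005523), k4 = (-0.187784, 0.005216); V <- V + (h/6)(k1 + 2k2 + 2k3 + k4): V^p = 0.0782, V^q = 1.2523
step 2: k1 = (-0.187711, 0.005214), k2 = (-0.281905, -0.006852), k3 = (-0.281227, -0.006835), k4 = (-0.371497, -0.036118); V <- V + (h/6)(k1 + 2k2 + 2k3 + k4): V^p = -0.0623, V^q = 1.2474


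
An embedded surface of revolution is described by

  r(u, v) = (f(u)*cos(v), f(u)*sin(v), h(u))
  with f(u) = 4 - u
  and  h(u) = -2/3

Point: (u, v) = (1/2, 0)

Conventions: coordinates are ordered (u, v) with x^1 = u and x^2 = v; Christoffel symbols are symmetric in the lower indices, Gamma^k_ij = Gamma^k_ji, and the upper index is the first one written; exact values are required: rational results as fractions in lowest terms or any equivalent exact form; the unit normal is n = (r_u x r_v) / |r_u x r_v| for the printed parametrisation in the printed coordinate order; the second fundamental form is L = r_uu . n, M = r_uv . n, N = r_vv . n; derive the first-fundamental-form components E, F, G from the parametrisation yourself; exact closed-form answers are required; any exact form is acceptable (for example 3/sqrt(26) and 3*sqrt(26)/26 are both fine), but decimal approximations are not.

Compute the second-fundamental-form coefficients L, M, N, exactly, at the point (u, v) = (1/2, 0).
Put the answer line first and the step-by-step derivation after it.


Answer: L = 0, M = 0, N = 0

f = 7/2, f' = -1, f'' = 0, h' = 0, h'' = 0
E = 1, F = 0, G = 49/4; answer radicand W^2 = 1
unnormalised second-form numerators: l = 0, m = 0, n = 0; L = l/sqrt(1), and similarly M = m/sqrt(W^2), N = n/sqrt(W^2)


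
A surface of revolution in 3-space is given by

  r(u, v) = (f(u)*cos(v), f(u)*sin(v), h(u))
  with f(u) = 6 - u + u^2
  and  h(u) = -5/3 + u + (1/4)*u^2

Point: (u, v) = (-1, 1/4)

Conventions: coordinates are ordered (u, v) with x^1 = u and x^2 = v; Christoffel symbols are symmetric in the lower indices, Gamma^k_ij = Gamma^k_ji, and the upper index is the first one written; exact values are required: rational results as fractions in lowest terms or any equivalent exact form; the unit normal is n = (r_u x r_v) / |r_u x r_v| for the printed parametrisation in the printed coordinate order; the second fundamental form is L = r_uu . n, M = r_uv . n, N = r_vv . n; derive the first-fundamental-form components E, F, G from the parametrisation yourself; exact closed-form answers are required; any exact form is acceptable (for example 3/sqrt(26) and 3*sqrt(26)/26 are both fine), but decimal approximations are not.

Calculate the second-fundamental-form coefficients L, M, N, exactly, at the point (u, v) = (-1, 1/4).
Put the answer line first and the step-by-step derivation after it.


Answer: L = -5*sqrt(37)/37, M = 0, N = 8*sqrt(37)/37

f = 8, f' = -3, f'' = 2, h' = 1/2, h'' = 1/2
E = 37/4, F = 0, G = 64; answer radicand W^2 = 37/4
unnormalised second-form numerators: l = -5/2, m = 0, n = 4; L = l/sqrt(37/4), and similarly M = m/sqrt(W^2), N = n/sqrt(W^2)


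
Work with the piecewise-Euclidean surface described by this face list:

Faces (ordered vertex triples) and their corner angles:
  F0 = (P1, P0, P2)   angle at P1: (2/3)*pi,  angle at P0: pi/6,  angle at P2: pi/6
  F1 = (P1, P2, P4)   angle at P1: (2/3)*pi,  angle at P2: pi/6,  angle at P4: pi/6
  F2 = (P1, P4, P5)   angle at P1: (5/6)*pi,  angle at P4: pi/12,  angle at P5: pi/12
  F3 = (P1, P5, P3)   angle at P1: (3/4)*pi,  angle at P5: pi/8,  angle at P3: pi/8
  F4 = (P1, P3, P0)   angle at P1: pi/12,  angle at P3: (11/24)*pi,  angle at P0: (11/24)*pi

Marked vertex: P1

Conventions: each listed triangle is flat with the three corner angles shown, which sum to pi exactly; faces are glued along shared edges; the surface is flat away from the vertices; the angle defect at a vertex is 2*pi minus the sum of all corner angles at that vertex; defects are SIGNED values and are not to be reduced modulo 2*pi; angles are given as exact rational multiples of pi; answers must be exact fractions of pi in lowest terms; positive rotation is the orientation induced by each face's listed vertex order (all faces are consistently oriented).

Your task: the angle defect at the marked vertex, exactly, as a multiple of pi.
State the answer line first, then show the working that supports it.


Answer: defect(P1) = -pi

Sum of corner angles at P1: 3*pi
defect = 2*pi - 3*pi


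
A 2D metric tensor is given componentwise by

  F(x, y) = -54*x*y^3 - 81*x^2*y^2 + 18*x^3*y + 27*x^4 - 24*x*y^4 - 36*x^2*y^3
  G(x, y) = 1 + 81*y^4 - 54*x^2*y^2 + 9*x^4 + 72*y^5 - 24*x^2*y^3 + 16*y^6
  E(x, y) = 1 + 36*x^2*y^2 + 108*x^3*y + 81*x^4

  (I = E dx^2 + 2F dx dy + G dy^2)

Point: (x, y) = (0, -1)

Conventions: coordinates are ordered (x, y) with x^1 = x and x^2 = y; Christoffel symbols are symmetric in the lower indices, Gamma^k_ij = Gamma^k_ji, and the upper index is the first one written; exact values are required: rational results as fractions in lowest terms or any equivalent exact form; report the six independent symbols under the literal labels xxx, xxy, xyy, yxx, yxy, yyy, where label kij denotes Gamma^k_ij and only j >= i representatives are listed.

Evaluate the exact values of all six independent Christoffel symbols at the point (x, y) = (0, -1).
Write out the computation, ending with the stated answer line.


E = 1, F = 0, G = 26 at the point
E_x = 0, E_y = 0, F_x = 30, F_y = 0, G_x = 0, G_y = -60
EG - F^2 = 26;  g^inv = (1/26) * [[26, 0], [0, 1]]
first-kind symbols [ij,l] = (1/2)(d_i g_jl + d_j g_il - d_l g_ij): [xx,x] = E_x/2 = 0, [xx,y] = F_x - E_y/2 = 30, [xy,x] = E_y/2 = 0, [xy,y] = G_x/2 = 0, [yy,x] = F_y - G_x/2 = 0, [yy,y] = G_y/2 = -30
Gamma^x_ij = (G*[ij,x] - F*[ij,y])/(EG - F^2), Gamma^y_ij = (E*[ij,y] - F*[ij,x])/(EG - F^2)

Answer: Gamma_xxx = 0, Gamma_xxy = 0, Gamma_xyy = 0, Gamma_yxx = 15/13, Gamma_yxy = 0, Gamma_yyy = -15/13


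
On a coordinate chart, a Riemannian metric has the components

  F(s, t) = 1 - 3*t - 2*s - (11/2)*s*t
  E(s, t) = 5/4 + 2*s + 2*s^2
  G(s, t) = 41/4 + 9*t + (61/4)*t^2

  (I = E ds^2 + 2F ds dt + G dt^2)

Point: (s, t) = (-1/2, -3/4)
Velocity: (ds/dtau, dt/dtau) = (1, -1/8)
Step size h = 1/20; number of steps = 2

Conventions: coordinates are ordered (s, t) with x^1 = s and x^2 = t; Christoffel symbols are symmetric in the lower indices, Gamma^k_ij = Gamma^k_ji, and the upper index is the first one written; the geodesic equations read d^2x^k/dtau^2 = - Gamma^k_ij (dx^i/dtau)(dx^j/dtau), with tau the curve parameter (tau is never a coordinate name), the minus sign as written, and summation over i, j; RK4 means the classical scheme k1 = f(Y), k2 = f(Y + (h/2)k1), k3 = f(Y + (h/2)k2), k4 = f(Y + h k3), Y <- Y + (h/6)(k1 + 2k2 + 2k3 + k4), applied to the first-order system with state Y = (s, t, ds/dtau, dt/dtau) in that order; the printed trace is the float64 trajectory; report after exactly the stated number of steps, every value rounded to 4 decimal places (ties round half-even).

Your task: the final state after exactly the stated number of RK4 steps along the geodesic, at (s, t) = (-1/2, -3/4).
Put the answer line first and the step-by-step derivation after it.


Answer: s = -0.3949, t = -0.7643, ds/dtau = 1.0988, dt/dtau = -0.1621

f(Y) = (ds/dtau, dt/dtau, -Gamma^s_ij Y'^i Y'^j, -Gamma^t_ij Y'^i Y'^j) with the Gammas evaluated at the stage position; h = 0.050000; intermediate values shown to 6 dp
step 0: s = -0.5000, t = -0.7500, ds/dtau = 1.0000, dt/dtau = -0.1250
step 1:
  k1: at (s, t) = (-0.500000, -0.750000), (ds/dtau, dt/dtau) = (1.000000, -0.125000); Gamma_sss = -1.087751, Gamma_sst = 0.000000, Gamma_stt = 2.844607, Gamma_tss = 0.372943, Gamma_tst = 0.000000, Gamma_ttt = -1.089580; k1 = (1.000000, -0.125000, 1.043304, -0.355919)
  k2: at (s, t) = (-0.475000, -0.753125), (ds/dtau, dt/dtau) = (1.026083, -0.133898); Gamma_sss = -1.028379, Gamma_sst = 0.000000, Gamma_stt = 2.686512, Gamma_tss = 0.366918, Gamma_tst = 0.000000, Gamma_ttt = -1.073112; k2 = (1.026083, -0.133898, 1.034559, -0.367068)
  k3: at (s, t) = (-0.474348, -0.753347), (ds/dtau, dt/dtau) = (1.025864, -0.134177); Gamma_sss = -1.026803, Gamma_sst = 0.000000, Gamma_stt = 2.682278, Gamma_tss = 0.366759, Gamma_tst = 0.000000, Gamma_ttt = -1.072663; k3 = (1.025864, -0.134177, 1.032314, -0.366665)
  k4: at (s, t) = (-0.448707, -0.756709), (ds/dtau, dt/dtau) = (1.051616, -0.143333); Gamma_sss = -0.954181, Gamma_sst = 0.000000, Gamma_stt = 2.489385, Gamma_tss = 0.357921, Gamma_tst = 0.000000, Gamma_ttt = -1.048774; k4 = (1.051616, -0.143333, 1.004082, -0.374277)
  Y <- Y + (h/6)(k1 + 2k2 + 2k3 + k4): s = -0.4487, t = -0.7567, ds/dtau = 1.0515, dt/dtau = -0.1433
step 2:
  k1: at (s, t) = (-0.448704, -0.756704), (ds/dtau, dt/dtau) = (1.051509, -0.143314); Gamma_sss = -0.954167, Gamma_sst = 0.000000, Gamma_stt = 2.489349, Gamma_tss = 0.357919, Gamma_tst = 0.000000, Gamma_ttt = -1.048767; k1 = (1.051509, -0.143314, 1.003867, -0.374200)
  k2: at (s, t) = (-0.422416, -0.760287), (ds/dtau, dt/dtau) = (1.076606, -0.152669); Gamma_sss = -0.867369, Gamma_sst = 0.000000, Gamma_stt = 2.259298, Gamma_tss = 0.345919, Gamma_tst = 0.000000, Gamma_ttt = -1.016554; k2 = (1.076606, -0.152669, 0.952692, -0.377255)
  k3: at (s, t) = (-0.421789, -0.760521), (ds/dtau, dt/dtau) = (1.075327, -0.152745); Gamma_sss = -0.865367, Gamma_sst = 0.000000, Gamma_stt = 2.253959, Gamma_tss = 0.345652, Gamma_tst = 0.000000, Gamma_ttt = -1.015821; k3 = (1.075327, -0.152745, 0.948061, -0.375987)
  k4: at (s, t) = (-0.394938, -0.764341), (ds/dtau, dt/dtau) = (1.098912, -0.162113); Gamma_sss = -0.763755, Gamma_sst = 0.000000, Gamma_stt = 1.985167, Gamma_tss = 0.330138, Gamma_tst = 0.000000, Gamma_ttt = -0.974372; k4 = (1.098912, -0.162113, 0.870145, -0.373070)
  Y <- Y + (h/6)(k1 + 2k2 + 2k3 + k4): s = -0.3949, t = -0.7643, ds/dtau = 1.0988, dt/dtau = -0.1621


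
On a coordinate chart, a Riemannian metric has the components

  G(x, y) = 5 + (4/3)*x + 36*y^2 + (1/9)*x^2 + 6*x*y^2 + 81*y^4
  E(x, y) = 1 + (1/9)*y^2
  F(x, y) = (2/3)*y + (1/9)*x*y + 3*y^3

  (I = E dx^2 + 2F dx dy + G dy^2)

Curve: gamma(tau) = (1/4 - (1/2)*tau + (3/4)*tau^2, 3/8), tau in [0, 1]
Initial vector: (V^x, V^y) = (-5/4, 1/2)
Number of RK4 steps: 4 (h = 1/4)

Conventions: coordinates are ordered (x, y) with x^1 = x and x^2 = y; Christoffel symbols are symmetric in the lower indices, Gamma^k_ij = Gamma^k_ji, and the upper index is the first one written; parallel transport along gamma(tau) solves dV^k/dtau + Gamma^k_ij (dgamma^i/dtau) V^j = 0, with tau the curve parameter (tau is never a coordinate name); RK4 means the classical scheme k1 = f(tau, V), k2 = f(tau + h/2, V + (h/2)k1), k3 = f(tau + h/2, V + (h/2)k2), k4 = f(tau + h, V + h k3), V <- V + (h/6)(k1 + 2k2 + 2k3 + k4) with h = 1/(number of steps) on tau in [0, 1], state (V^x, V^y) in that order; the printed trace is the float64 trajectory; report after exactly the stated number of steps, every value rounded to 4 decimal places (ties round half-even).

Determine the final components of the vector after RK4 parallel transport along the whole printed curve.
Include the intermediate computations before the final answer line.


gamma'(tau) = (-1/2 + (3/2)*tau, 0); f(tau, V)^k = -Gamma^k_ij(gamma(tau)) gamma'^i(tau) V^j; h = 1/4; intermediate values shown to 6 dp
curve data and Christoffel symbols at the stage parameters:
  tau = 0.000000: gamma = (0.250000, 0.375000), gamma' = (-0.500000, 0.000000); Gamma_xxx = 0.000000, Gamma_xxy = 0.003407, Gamma_xyy = 0.068984, Gamma_yxx = 0.000000, Gamma_yxy = 0.091269, Gamma_yyy = 1.848189
  tau = 0.125000: gamma = (0.199219, 0.375000), gamma' = (-0.312500, 0.000000); Gamma_xxx = 0.000000, Gamma_xxy = 0.003438, Gamma_xyy = 0.069627, Gamma_yxx = 0.000000, Gamma_yxy = 0.091655, Gamma_yyy = 1.856008
  tau = 0.250000: gamma = (0.171875, 0.375000), gamma' = (-0.125000, 0.000000); Gamma_xxx = 0.000000, Gamma_xxy = 0.003456, Gamma_xyy = 0.069978, Gamma_yxx = 0.000000, Gamma_yxy = 0.091864, Gamma_yyy = 1.860242
  tau = 0.375000: gamma = (0.167969, 0.375000), gamma' = (0.062500, 0.000000); Gamma_xxx = 0.000000, Gamma_xxy = 0.003458, Gamma_xyy = 0.070028, Gamma_yxx = 0.000000, Gamma_yxy = 0.091894, Gamma_yyy = 1.860849
  tau = 0.500000: gamma = (0.187500, 0.375000), gamma' = (0.250000, 0.000000); Gamma_xxx = 0.000000, Gamma_xxy = 0.003446, Gamma_xyy = 0.069777, Gamma_yxx = 0.000000, Gamma_yxy = 0.091744, Gamma_yyy = 1.857821
  tau = 0.625000: gamma = (0.230469, 0.375000), gamma' = (0.437500, 0.000000); Gamma_xxx = 0.000000, Gamma_xxy = 0.003419, Gamma_xyy = 0.069230, Gamma_yxx = 0.000000, Gamma_yxy = 0.091417, Gamma_yyy = 1.851189
  tau = 0.750000: gamma = (0.296875, 0.375000), gamma' = (0.625000, 0.000000); Gamma_xxx = 0.000000, Gamma_xxy = 0.003378, Gamma_xyy = 0.068397, Gamma_yxx = 0.000000, Gamma_yxy = 0.090915, Gamma_yyy = 1.841022
  tau = 0.875000: gamma = (0.386719, 0.375000), gamma' = (0.812500, 0.000000); Gamma_xxx = 0.000000, Gamma_xxy = 0.003323, Gamma_xyy = 0.067293, Gamma_yxx = 0.000000, Gamma_yxy = 0.090243, Gamma_yyy = 1.827423
  tau = 1.000000: gamma = (0.500000, 0.375000), gamma' = (1.000000, 0.000000); Gamma_xxx = 0.000000, Gamma_xxy = 0.003256, Gamma_xyy = 0.065937, Gamma_yxx = 0.000000, Gamma_yxy = 0.089409, Gamma_yyy = 1.810528
step 0: V^x = -1.2500, V^y = 0.5000
step 1: k1 = (0.000852, 0.022817), k2 = (0.000540, 0.014403), k3 = (0.000539, 0.014373), k4 = (0.000218, 0.005783); V <- V + (h/6)(k1 + 2k2 + 2k3 + k4): V^x = -1.2499, V^y = 0.5036
step 2: k1 = (0.000218, 0.005783), k2 = (-0.000109, -0.002896), k3 = (-0.000109, -0.002890), k4 = (-0.000433, -0.011534); V <- V + (h/6)(k1 + 2k2 + 2k3 + k4): V^x = -1.2499, V^y = 0.5029
step 3: k1 = (-0.000433, -0.011534), k2 = (-0.000750, -0.020054), k3 = (-0.000748, -0.020012), k4 = (-0.001051, -0.028290); V <- V + (h/6)(k1 + 2k2 + 2k3 + k4): V^x = -1.2501, V^y = 0.4979
step 4: k1 = (-0.001051, -0.028290), k2 = (-0.001335, -0.036246), k3 = (-0.001332, -0.036173), k4 = (-0.001592, -0.043705); V <- V + (h/6)(k1 + 2k2 + 2k3 + k4): V^x = -1.2504, V^y = 0.4888

Answer: V^x = -1.2504, V^y = 0.4888


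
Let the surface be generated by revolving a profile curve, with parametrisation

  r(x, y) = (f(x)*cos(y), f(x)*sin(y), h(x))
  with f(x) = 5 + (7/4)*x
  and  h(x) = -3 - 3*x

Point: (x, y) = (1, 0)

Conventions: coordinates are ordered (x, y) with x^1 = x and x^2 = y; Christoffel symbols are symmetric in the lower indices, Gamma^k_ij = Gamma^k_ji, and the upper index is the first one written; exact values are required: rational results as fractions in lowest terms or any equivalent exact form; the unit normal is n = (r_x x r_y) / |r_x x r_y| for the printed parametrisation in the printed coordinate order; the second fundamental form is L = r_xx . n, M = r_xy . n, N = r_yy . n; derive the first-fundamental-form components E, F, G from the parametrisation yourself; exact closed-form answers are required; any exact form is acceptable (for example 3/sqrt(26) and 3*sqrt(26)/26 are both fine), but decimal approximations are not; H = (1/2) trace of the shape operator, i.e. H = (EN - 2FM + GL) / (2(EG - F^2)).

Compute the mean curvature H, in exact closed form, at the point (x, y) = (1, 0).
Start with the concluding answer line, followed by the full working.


Answer: H = -8*sqrt(193)/1737

f = 27/4, f' = 7/4, f'' = 0, h' = -3, h'' = 0
E = 193/16, F = 0, G = 729/16; answer radicand W^2 = 193/16
unnormalised second-form numerators: l = 0, m = 0, n = -81/4; L = l/sqrt(193/16), and similarly M = m/sqrt(W^2), N = n/sqrt(W^2)
H = (E*n - 2*F*m + G*l) / (2*(EG - F^2)*sqrt(W^2)); E*n - 2*F*m + G*l = -15633/64, EG - F^2 = 140697/256, so H = (-2/9)/sqrt(193/16)


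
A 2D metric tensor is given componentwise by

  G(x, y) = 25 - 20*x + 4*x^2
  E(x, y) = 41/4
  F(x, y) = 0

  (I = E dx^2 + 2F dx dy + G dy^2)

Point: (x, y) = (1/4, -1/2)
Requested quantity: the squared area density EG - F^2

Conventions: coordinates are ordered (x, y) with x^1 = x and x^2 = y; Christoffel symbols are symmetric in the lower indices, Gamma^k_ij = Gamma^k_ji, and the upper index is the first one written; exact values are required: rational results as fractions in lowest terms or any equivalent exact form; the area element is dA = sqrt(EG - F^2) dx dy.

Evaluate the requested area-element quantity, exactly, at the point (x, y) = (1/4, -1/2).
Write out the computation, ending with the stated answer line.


E = 41/4, F = 0, G = 81/4; EG - F^2 = 3321/16

Answer: EG - F^2 = 3321/16


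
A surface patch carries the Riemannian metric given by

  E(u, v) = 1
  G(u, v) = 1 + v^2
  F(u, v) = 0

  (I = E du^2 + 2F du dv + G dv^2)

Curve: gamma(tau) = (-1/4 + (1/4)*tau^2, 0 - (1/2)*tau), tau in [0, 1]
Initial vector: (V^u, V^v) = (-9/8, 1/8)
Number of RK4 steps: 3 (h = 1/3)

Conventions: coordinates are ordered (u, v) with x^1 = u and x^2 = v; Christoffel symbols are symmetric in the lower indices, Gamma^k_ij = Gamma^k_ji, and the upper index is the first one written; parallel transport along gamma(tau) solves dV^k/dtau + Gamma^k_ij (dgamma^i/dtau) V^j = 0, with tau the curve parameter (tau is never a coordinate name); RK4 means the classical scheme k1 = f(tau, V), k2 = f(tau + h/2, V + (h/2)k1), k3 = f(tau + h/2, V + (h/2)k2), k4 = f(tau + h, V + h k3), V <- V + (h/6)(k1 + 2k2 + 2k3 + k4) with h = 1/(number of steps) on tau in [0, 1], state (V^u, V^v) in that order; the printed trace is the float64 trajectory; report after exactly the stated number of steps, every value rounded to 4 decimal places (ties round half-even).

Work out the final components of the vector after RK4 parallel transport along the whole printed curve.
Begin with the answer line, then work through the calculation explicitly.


Answer: V^u = -1.1250, V^v = 0.1118

gamma'(tau) = ((1/2)*tau, -1/2); f(tau, V)^k = -Gamma^k_ij(gamma(tau)) gamma'^i(tau) V^j; h = 1/3; intermediate values shown to 6 dp
curve data and Christoffel symbols at the stage parameters:
  tau = 0.000000: gamma = (-0.250000, 0.000000), gamma' = (0.000000, -0.500000); Gamma_uuu = 0.000000, Gamma_uuv = 0.000000, Gamma_uvv = 0.000000, Gamma_vuu = 0.000000, Gamma_vuv = 0.000000, Gamma_vvv = 0.000000
  tau = 0.166667: gamma = (-0.243056, -0.083333), gamma' = (0.083333, -0.500000); Gamma_uuu = 0.000000, Gamma_uuv = 0.000000, Gamma_uvv = 0.000000, Gamma_vuu = 0.000000, Gamma_vuv = 0.000000, Gamma_vvv = -0.082759
  tau = 0.333333: gamma = (-0.222222, -0.166667), gamma' = (0.166667, -0.500000); Gamma_uuu = 0.000000, Gamma_uuv = 0.000000, Gamma_uvv = 0.000000, Gamma_vuu = 0.000000, Gamma_vuv = 0.000000, Gamma_vvv = -0.162162
  tau = 0.500000: gamma = (-0.187500, -0.250000), gamma' = (0.250000, -0.500000); Gamma_uuu = 0.000000, Gamma_uuv = 0.000000, Gamma_uvv = 0.000000, Gamma_vuu = 0.000000, Gamma_vuv = 0.000000, Gamma_vvv = -0.235294
  tau = 0.666667: gamma = (-0.138889, -0.333333), gamma' = (0.333333, -0.500000); Gamma_uuu = 0.000000, Gamma_uuv = 0.000000, Gamma_uvv = 0.000000, Gamma_vuu = 0.000000, Gamma_vuv = 0.000000, Gamma_vvv = -0.300000
  tau = 0.833333: gamma = (-0.076389, -0.416667), gamma' = (0.416667, -0.500000); Gamma_uuu = 0.000000, Gamma_uuv = 0.000000, Gamma_uvv = 0.000000, Gamma_vuu = 0.000000, Gamma_vuv = 0.000000, Gamma_vvv = -0.355030
  tau = 1.000000: gamma = (0.000000, -0.500000), gamma' = (0.500000, -0.500000); Gamma_uuu = 0.000000, Gamma_uuv = 0.000000, Gamma_uvv = 0.000000, Gamma_vuu = 0.000000, Gamma_vuv = 0.000000, Gamma_vvv = -0.400000
step 0: V^u = -1.1250, V^v = 0.1250
step 1: k1 = (0.000000, 0.000000), k2 = (0.000000, -0.005172), k3 = (0.000000, -0.005137), k4 = (0.000000, -0.009996); V <- V + (h/6)(k1 + 2k2 + 2k3 + k4): V^u = -1.1250, V^v = 0.1233
step 2: k1 = (0.000000, -0.009997), k2 = (0.000000, -0.014310), k3 = (0.000000, -0.014225), k4 = (0.000000, -0.017784); V <- V + (h/6)(k1 + 2k2 + 2k3 + k4): V^u = -1.1250, V^v = 0.1186
step 3: k1 = (0.000000, -0.017788), k2 = (0.000000, -0.020524), k3 = (0.000000, -0.020443), k4 = (0.000000, -0.022354); V <- V + (h/6)(k1 + 2k2 + 2k3 + k4): V^u = -1.1250, V^v = 0.1118


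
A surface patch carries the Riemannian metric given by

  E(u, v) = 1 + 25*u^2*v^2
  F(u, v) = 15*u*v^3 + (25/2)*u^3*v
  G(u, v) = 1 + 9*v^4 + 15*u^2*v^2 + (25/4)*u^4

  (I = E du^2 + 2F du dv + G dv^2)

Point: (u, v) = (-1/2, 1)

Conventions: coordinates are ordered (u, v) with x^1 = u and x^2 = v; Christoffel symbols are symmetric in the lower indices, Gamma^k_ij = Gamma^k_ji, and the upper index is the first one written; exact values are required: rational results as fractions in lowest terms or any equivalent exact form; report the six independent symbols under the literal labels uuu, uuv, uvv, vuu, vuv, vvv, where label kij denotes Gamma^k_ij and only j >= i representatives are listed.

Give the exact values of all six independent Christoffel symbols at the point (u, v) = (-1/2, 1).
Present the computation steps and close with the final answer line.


E = 29/4, F = -145/16, G = 905/64 at the point
E_u = -25, E_v = 25/2, F_u = 195/8, F_v = -385/16, G_u = -145/8, G_v = 87/2
EG - F^2 = 1305/64;  g^inv = (64/1305) * [[905/64, 145/16], [145/16, 29/4]]
first-kind symbols [ij,l] = (1/2)(d_i g_jl + d_j g_il - d_l g_ij): [uu,u] = E_u/2 = -25/2, [uu,v] = F_u - E_v/2 = 145/8, [uv,u] = E_v/2 = 25/4, [uv,v] = G_u/2 = -145/16, [vv,u] = F_v - G_u/2 = -15, [vv,v] = G_v/2 = 87/4
Gamma^u_ij = (G*[ij,u] - F*[ij,v])/(EG - F^2), Gamma^v_ij = (E*[ij,v] - F*[ij,u])/(EG - F^2)

Answer: Gamma_uuu = -160/261, Gamma_uuv = 80/261, Gamma_uvv = -64/87, Gamma_vuu = 8/9, Gamma_vuv = -4/9, Gamma_vvv = 16/15


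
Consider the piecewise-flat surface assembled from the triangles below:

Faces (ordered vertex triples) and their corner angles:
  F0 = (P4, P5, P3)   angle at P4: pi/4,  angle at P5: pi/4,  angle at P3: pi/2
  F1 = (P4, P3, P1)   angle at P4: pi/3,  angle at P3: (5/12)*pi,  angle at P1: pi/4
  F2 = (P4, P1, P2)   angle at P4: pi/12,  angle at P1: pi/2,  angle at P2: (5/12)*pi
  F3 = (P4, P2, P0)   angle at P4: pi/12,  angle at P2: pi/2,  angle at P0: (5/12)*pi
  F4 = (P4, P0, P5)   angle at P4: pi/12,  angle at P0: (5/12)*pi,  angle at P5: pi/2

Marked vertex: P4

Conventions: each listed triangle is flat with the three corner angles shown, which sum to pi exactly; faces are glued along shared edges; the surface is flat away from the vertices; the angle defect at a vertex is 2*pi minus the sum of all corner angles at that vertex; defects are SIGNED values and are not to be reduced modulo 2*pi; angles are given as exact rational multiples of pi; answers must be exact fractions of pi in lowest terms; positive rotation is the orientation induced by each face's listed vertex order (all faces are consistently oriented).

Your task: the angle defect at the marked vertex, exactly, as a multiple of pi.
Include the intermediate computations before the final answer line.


Sum of corner angles at P4: (5/6)*pi
defect = 2*pi - (5/6)*pi

Answer: defect(P4) = (7/6)*pi


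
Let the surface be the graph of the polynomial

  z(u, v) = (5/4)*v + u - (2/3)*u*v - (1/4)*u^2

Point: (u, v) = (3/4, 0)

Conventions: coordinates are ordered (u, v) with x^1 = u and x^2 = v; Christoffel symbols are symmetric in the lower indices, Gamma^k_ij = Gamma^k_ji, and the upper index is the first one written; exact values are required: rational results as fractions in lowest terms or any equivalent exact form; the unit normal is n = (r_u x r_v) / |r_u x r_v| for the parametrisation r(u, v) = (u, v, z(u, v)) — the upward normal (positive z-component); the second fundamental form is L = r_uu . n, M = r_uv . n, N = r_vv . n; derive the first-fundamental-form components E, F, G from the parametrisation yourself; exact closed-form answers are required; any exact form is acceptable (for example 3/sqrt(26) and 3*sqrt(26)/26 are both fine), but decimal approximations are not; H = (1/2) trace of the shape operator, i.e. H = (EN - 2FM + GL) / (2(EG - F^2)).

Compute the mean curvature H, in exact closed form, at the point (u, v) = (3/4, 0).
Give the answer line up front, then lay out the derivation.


Answer: H = -8*sqrt(5)/625

z_u = 5/8, z_v = 3/4, z_uu = -1/2, z_uv = -2/3, z_vv = 0
E = 89/64, F = 15/32, G = 25/16; answer radicand W^2 = 125/64
unnormalised second-form numerators: l = -1/2, m = -2/3, n = 0; L = l/sqrt(125/64), and similarly M = m/sqrt(W^2), N = n/sqrt(W^2)
H = (E*n - 2*F*m + G*l) / (2*(EG - F^2)*sqrt(W^2)); E*n - 2*F*m + G*l = -5/32, EG - F^2 = 125/64, so H = (-1/25)/sqrt(125/64)


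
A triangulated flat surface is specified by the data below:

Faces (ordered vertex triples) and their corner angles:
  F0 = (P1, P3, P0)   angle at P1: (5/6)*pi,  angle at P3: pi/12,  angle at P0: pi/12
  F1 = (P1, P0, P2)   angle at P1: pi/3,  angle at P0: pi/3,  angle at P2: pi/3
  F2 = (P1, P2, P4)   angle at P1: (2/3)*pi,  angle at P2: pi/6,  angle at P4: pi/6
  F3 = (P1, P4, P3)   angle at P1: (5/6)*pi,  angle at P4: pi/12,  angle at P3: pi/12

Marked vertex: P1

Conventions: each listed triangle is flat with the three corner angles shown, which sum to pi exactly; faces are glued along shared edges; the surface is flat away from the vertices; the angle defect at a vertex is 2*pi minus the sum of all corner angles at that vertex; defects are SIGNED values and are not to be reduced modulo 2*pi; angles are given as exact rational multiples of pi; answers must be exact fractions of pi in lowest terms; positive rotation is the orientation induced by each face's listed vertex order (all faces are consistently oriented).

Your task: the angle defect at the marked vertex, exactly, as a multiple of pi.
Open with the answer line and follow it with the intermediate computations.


Answer: defect(P1) = (-2/3)*pi

Sum of corner angles at P1: (8/3)*pi
defect = 2*pi - (8/3)*pi
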